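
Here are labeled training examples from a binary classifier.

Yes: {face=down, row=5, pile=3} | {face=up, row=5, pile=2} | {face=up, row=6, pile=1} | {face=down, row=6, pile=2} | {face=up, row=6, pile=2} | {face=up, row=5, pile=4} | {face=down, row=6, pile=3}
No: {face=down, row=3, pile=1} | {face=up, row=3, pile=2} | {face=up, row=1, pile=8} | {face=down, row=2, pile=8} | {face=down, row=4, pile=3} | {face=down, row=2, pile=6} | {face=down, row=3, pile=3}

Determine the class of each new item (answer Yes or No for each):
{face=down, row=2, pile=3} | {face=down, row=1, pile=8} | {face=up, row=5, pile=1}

The simplest hypothesis consistent with all the labels is: row ≥ 5.

No, No, Yes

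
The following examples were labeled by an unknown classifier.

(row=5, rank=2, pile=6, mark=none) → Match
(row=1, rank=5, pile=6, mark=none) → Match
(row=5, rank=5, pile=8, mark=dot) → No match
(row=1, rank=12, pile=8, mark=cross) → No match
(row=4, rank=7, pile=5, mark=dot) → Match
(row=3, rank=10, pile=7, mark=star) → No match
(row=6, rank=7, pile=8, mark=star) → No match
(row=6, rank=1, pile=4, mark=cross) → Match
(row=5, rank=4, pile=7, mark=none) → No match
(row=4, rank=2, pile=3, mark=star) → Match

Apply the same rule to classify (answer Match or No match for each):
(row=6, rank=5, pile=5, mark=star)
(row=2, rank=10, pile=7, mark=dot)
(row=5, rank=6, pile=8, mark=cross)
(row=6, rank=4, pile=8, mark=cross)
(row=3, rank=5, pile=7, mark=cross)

Match, No match, No match, No match, No match

All 'Match' examples share one property — pile ≤ 6 — and every 'No match' example lacks it.
(row=6, rank=5, pile=5, mark=star) → pile = 5 → Match.
(row=2, rank=10, pile=7, mark=dot) → pile = 7 → No match.
(row=5, rank=6, pile=8, mark=cross) → pile = 8 → No match.
(row=6, rank=4, pile=8, mark=cross) → pile = 8 → No match.
(row=3, rank=5, pile=7, mark=cross) → pile = 7 → No match.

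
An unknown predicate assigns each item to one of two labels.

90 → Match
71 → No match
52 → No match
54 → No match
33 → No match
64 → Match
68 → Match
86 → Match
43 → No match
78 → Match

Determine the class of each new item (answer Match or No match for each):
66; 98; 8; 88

Match, Match, No match, Match

The common property of the 'Match' items is: even AND at least 64. No 'No match' item has it.
66: 66 is even, 66 ≥ 64 — has this property, so Match.
98: 98 is even, 98 ≥ 64 — has this property, so Match.
8: 8 is even, 8 < 64 — does not fit, so No match.
88: 88 is even, 88 ≥ 64 — has this property, so Match.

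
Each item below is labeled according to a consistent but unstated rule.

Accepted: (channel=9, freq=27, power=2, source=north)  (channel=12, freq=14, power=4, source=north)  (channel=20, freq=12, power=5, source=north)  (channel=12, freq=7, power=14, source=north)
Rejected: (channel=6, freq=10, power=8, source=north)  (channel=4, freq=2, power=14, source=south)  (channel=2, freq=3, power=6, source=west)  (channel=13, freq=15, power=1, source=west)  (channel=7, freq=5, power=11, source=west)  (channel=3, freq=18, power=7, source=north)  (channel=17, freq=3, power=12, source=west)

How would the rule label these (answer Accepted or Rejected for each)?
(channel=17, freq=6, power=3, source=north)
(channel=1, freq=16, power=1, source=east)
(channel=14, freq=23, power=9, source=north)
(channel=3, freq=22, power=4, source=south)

Accepted, Rejected, Accepted, Rejected

A rule that fits every label: source is north AND channel ≥ 7 — true of each 'Accepted' example, false of each 'Rejected' one.
(channel=17, freq=6, power=3, source=north) — source is north, channel = 17, hence Accepted.
(channel=1, freq=16, power=1, source=east) — source is east, channel = 1, hence Rejected.
(channel=14, freq=23, power=9, source=north) — source is north, channel = 14, hence Accepted.
(channel=3, freq=22, power=4, source=south) — source is south, channel = 3, hence Rejected.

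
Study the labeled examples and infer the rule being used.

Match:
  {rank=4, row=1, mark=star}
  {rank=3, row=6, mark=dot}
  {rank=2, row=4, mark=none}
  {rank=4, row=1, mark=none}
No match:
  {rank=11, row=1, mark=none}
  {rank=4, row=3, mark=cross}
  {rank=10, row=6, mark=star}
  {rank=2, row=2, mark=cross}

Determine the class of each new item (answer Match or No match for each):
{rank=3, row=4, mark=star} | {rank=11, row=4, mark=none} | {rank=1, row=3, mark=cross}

Match, No match, No match

The common property of the 'Match' items is: mark is not cross AND rank ≤ 4. No 'No match' item has it.
{rank=3, row=4, mark=star}: mark is star, rank = 3 — has this property, so Match.
{rank=11, row=4, mark=none}: mark is none, rank = 11 — does not satisfy this, so No match.
{rank=1, row=3, mark=cross}: mark is cross, rank = 1 — does not satisfy this, so No match.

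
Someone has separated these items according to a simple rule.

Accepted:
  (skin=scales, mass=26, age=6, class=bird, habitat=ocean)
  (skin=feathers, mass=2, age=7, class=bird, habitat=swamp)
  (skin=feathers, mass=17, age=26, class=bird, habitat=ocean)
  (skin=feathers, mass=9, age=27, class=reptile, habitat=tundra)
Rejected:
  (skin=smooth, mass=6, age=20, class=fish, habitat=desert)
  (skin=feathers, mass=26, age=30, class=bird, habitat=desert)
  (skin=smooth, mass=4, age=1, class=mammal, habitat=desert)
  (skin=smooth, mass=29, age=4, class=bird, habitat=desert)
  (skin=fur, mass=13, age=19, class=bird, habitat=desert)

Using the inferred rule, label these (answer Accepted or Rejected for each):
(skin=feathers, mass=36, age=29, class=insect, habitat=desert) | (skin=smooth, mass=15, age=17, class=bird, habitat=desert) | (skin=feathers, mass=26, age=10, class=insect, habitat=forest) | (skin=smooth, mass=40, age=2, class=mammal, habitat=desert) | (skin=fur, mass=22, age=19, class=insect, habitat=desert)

The distinguishing property — habitat is not desert — holds for all the 'Accepted' cases and none of the 'Rejected' cases.
(skin=feathers, mass=36, age=29, class=insect, habitat=desert): habitat is desert, does not satisfy this → Rejected. (skin=smooth, mass=15, age=17, class=bird, habitat=desert): habitat is desert, does not satisfy this → Rejected. (skin=feathers, mass=26, age=10, class=insect, habitat=forest): habitat is forest, qualifies → Accepted. (skin=smooth, mass=40, age=2, class=mammal, habitat=desert): habitat is desert, does not satisfy this → Rejected. (skin=fur, mass=22, age=19, class=insect, habitat=desert): habitat is desert, does not satisfy this → Rejected.

Rejected, Rejected, Accepted, Rejected, Rejected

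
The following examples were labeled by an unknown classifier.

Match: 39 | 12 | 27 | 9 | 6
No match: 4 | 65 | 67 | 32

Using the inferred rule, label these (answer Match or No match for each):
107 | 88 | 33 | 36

The pattern is that an item is 'Match' exactly when: multiple of 3.

No match, No match, Match, Match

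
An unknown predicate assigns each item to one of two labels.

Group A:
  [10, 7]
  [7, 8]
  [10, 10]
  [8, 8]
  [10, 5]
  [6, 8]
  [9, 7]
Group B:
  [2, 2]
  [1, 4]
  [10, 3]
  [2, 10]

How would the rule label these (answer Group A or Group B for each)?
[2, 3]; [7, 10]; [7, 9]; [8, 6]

Group B, Group A, Group A, Group A

The distinguishing property — sum ≥ 14 — holds for all the 'Group A' cases and none of the 'Group B' cases.
[2, 3] — 2+3 = 5, hence Group B. [7, 10] — 7+10 = 17, hence Group A. [7, 9] — 7+9 = 16, hence Group A. [8, 6] — 8+6 = 14, hence Group A.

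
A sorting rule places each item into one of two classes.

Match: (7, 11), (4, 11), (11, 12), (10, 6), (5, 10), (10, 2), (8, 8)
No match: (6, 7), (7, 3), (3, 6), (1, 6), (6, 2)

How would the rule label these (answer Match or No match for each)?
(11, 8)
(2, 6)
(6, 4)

Match, No match, No match

A rule that fits every label: max ≥ 8 — true of each 'Match' example, false of each 'No match' one.
(11, 8) — max 11, hence Match. (2, 6) — max 6, hence No match. (6, 4) — max 6, hence No match.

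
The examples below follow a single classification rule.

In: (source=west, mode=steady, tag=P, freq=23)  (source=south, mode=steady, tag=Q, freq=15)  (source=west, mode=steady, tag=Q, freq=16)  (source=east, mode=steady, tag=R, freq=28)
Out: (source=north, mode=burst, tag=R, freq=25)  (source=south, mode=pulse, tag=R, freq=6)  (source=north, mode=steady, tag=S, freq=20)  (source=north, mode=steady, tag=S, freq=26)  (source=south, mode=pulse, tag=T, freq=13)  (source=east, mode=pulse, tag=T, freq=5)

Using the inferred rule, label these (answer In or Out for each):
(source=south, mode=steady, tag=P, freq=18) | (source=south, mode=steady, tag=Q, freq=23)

In, In

Rule: mode is steady AND tag is not S. This holds for each 'In' example and fails for each 'Out' one.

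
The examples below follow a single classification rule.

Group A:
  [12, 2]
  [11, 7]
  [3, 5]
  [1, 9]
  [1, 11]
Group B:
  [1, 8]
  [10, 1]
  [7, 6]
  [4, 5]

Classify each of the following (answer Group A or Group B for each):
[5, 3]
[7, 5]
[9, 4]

Group A, Group A, Group B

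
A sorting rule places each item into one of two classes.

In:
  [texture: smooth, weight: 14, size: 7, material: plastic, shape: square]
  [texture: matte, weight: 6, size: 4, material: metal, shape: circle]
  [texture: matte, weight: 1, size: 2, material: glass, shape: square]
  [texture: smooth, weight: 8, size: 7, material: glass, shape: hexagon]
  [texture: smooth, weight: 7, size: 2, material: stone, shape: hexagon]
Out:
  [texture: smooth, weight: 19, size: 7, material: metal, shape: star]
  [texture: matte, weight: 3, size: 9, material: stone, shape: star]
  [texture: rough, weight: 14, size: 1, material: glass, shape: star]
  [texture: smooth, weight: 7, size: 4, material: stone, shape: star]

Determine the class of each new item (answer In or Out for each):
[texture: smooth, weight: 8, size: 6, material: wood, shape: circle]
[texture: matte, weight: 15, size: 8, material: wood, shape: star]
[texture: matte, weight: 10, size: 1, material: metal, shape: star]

In, Out, Out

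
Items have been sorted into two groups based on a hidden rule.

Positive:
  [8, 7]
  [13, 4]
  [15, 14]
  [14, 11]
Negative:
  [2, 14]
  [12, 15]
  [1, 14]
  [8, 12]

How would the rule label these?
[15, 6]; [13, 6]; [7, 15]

Every 'Positive' example satisfies: first > second. None of the 'Negative' examples do.

Positive, Positive, Negative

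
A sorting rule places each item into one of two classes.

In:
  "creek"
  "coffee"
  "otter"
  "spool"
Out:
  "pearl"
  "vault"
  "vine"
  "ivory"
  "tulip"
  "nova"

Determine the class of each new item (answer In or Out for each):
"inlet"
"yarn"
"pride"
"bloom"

Out, Out, Out, In

Every 'In' example satisfies: has a double letter. None of the 'Out' examples do.
"inlet": Out (no doubled letter).
"yarn": Out (no doubled letter).
"pride": Out (no doubled letter).
"bloom": In ('oo' doubled).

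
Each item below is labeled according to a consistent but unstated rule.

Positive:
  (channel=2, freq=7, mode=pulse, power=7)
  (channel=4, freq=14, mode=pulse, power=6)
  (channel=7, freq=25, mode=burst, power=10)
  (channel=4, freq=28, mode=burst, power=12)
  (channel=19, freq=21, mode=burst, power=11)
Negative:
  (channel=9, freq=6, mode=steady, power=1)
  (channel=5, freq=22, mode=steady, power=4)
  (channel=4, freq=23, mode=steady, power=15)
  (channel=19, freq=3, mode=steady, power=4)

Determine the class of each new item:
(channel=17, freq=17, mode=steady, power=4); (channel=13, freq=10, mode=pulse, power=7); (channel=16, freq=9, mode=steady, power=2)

Comparing the two groups points to one rule — mode is not steady.
(channel=17, freq=17, mode=steady, power=4) → mode is steady → Negative.
(channel=13, freq=10, mode=pulse, power=7) → mode is pulse → Positive.
(channel=16, freq=9, mode=steady, power=2) → mode is steady → Negative.

Negative, Positive, Negative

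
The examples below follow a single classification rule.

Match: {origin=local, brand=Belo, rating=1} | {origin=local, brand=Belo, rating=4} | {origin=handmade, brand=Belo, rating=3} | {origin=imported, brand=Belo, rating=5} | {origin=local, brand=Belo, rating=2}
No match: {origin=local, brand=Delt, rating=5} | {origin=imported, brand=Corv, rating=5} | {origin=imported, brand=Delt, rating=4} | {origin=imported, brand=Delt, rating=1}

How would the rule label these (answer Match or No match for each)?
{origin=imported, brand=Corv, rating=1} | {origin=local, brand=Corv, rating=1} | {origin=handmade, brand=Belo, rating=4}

'Match' ⟺ brand is Belo.
{origin=imported, brand=Corv, rating=1} → brand is Corv → No match.
{origin=local, brand=Corv, rating=1} → brand is Corv → No match.
{origin=handmade, brand=Belo, rating=4} → brand is Belo → Match.

No match, No match, Match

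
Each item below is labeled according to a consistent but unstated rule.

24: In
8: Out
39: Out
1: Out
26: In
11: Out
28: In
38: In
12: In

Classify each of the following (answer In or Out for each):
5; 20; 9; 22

Out, In, Out, In

The common property of the 'In' items is: even AND at least 11. No 'Out' item has it.
5: 5 is odd, 5 < 11, doesn't qualify → Out.
20: 20 is even, 20 ≥ 11, has this property → In.
9: 9 is odd, 9 < 11, doesn't qualify → Out.
22: 22 is even, 22 ≥ 11, has this property → In.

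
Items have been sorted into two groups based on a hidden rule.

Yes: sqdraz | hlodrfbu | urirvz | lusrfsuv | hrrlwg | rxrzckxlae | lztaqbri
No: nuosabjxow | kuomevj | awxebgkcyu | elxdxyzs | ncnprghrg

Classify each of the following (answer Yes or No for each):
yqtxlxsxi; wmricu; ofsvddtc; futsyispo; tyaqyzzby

No, Yes, No, No, No

'Yes' ⟺ even length AND contains 'r'.
yqtxlxsxi: length 9, no 'r' — fails the rule, so No. wmricu: length 6, has 'r' — matches, so Yes. ofsvddtc: length 8, no 'r' — fails the rule, so No. futsyispo: length 9, no 'r' — fails the rule, so No. tyaqyzzby: length 9, no 'r' — fails the rule, so No.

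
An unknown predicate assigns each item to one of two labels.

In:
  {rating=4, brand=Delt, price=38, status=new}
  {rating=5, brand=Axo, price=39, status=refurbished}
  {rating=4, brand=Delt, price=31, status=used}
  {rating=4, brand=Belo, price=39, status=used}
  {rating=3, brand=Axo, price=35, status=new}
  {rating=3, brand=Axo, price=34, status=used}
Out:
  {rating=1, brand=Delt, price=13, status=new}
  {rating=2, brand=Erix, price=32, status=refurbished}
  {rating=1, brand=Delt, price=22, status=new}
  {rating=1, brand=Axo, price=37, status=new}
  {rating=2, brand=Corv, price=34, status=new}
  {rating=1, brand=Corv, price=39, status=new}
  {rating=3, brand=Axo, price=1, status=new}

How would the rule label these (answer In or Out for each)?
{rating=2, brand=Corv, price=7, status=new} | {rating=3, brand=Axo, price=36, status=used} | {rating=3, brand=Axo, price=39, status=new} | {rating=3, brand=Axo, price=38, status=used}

Rule: price ≥ 13 AND rating ≥ 3. This holds for each 'In' example and fails for each 'Out' one.
{rating=2, brand=Corv, price=7, status=new}: Out (price = 7, rating = 2).
{rating=3, brand=Axo, price=36, status=used}: In (price = 36, rating = 3).
{rating=3, brand=Axo, price=39, status=new}: In (price = 39, rating = 3).
{rating=3, brand=Axo, price=38, status=used}: In (price = 38, rating = 3).

Out, In, In, In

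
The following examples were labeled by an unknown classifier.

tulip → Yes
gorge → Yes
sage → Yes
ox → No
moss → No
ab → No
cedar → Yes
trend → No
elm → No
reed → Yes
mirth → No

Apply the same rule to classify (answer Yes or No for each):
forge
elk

Yes, No

The pattern is that an item is 'Yes' exactly when: has ≥ 2 vowels.
forge: 2 vowels — qualifies, so Yes. elk: 1 vowel — fails this test, so No.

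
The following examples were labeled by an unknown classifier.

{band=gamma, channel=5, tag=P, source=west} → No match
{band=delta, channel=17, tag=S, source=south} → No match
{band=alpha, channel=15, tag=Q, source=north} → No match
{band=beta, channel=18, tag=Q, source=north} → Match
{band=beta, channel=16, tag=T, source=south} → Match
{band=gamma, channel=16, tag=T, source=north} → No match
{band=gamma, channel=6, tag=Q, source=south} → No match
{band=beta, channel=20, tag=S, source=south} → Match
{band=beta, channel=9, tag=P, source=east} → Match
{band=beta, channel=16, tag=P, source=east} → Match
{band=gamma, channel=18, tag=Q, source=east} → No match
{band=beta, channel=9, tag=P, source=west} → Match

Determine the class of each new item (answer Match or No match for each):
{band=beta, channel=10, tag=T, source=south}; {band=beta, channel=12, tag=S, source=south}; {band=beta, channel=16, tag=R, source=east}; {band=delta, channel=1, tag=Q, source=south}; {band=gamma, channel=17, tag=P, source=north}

Match, Match, Match, No match, No match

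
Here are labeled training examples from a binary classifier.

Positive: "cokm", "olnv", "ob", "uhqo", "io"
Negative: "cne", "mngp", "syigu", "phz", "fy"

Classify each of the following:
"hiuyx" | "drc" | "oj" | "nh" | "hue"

Negative, Negative, Positive, Negative, Negative

The rule appears to be: contains 'o'.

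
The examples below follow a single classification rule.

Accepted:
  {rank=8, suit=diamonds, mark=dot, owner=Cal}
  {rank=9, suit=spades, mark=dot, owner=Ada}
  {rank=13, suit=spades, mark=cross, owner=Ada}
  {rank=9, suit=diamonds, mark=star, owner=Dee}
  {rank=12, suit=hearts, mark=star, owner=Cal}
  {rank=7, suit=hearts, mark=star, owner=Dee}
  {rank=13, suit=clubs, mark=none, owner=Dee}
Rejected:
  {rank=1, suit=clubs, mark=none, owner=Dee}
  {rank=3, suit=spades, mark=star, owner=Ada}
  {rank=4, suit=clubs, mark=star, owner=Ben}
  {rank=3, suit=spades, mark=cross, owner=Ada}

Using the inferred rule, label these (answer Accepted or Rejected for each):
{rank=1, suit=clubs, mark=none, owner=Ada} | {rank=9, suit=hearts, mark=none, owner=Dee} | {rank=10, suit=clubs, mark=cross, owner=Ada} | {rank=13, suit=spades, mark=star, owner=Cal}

Rule: rank ≥ 7. This holds for each 'Accepted' example and fails for each 'Rejected' one.
{rank=1, suit=clubs, mark=none, owner=Ada}: rank = 1 — fails the rule, so Rejected. {rank=9, suit=hearts, mark=none, owner=Dee}: rank = 9 — satisfies this, so Accepted. {rank=10, suit=clubs, mark=cross, owner=Ada}: rank = 10 — satisfies this, so Accepted. {rank=13, suit=spades, mark=star, owner=Cal}: rank = 13 — satisfies this, so Accepted.

Rejected, Accepted, Accepted, Accepted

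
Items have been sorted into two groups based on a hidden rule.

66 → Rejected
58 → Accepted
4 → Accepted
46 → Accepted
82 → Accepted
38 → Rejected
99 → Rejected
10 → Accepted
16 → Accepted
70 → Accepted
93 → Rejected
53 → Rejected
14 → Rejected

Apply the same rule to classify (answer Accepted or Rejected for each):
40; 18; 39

Accepted, Rejected, Rejected

Every 'Accepted' example satisfies: ≡ 1 (mod 3). None of the 'Rejected' examples do.
40 → 40 mod 3 = 1 → Accepted.
18 → 18 mod 3 = 0 → Rejected.
39 → 39 mod 3 = 0 → Rejected.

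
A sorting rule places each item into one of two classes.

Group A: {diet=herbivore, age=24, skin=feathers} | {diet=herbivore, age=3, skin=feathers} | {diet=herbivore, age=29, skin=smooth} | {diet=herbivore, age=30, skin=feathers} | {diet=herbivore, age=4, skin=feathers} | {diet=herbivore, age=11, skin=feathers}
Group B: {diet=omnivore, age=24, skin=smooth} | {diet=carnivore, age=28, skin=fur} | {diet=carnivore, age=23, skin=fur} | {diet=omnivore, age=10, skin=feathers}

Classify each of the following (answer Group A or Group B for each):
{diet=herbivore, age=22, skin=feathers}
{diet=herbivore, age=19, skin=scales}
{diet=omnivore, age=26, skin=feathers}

Group A, Group A, Group B

'Group A' ⟺ diet is herbivore.
{diet=herbivore, age=22, skin=feathers}: Group A (diet is herbivore).
{diet=herbivore, age=19, skin=scales}: Group A (diet is herbivore).
{diet=omnivore, age=26, skin=feathers}: Group B (diet is omnivore).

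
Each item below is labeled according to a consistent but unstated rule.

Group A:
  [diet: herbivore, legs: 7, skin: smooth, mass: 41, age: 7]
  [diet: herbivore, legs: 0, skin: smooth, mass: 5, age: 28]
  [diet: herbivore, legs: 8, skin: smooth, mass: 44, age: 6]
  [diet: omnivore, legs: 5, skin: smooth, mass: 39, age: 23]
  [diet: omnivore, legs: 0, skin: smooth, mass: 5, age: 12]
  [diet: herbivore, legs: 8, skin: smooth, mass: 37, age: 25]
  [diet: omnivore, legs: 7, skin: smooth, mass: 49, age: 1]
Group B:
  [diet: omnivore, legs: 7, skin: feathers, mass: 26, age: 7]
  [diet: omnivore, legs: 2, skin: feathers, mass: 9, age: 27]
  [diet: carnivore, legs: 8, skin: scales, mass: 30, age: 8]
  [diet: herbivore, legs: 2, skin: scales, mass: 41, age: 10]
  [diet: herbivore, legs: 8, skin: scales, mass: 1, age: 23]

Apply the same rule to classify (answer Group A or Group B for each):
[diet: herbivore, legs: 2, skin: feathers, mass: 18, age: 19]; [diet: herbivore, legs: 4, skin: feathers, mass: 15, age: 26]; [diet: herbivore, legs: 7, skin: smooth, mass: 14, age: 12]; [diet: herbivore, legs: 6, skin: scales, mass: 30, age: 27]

'Group A' ⟺ skin is smooth.
[diet: herbivore, legs: 2, skin: feathers, mass: 18, age: 19]: Group B (skin is feathers). [diet: herbivore, legs: 4, skin: feathers, mass: 15, age: 26]: Group B (skin is feathers). [diet: herbivore, legs: 7, skin: smooth, mass: 14, age: 12]: Group A (skin is smooth). [diet: herbivore, legs: 6, skin: scales, mass: 30, age: 27]: Group B (skin is scales).

Group B, Group B, Group A, Group B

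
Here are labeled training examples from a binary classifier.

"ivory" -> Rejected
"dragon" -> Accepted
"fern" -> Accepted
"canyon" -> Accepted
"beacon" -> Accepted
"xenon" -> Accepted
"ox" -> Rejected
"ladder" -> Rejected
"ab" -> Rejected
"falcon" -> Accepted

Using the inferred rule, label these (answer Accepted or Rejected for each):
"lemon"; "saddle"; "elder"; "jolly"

Accepted, Rejected, Rejected, Rejected

'Accepted' ⟺ contains 'n'.
"lemon": has 'n', qualifies → Accepted.
"saddle": no 'n', does not pass → Rejected.
"elder": no 'n', does not pass → Rejected.
"jolly": no 'n', does not pass → Rejected.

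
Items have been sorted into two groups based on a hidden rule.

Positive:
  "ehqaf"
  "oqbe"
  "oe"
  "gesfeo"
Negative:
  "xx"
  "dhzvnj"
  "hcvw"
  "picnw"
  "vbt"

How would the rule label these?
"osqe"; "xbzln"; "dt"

Positive, Negative, Negative

All 'Positive' examples share one property — contains 'e' — and every 'Negative' example lacks it.
"osqe": has 'e' — has this property, so Positive. "xbzln": no 'e' — does not fit, so Negative. "dt": no 'e' — does not fit, so Negative.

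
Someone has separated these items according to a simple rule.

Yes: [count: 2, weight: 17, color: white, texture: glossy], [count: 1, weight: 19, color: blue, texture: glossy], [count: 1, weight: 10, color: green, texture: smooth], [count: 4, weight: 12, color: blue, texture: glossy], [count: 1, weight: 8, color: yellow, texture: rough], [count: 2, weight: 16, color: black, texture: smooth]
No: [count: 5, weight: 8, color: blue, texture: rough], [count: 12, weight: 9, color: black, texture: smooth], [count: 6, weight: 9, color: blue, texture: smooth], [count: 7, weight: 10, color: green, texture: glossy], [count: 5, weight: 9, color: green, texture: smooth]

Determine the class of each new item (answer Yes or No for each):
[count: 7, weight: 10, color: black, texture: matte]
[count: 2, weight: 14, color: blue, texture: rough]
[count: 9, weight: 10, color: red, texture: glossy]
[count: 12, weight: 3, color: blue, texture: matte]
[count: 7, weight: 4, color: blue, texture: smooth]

No, Yes, No, No, No

Rule: count ≤ 4. This holds for each 'Yes' example and fails for each 'No' one.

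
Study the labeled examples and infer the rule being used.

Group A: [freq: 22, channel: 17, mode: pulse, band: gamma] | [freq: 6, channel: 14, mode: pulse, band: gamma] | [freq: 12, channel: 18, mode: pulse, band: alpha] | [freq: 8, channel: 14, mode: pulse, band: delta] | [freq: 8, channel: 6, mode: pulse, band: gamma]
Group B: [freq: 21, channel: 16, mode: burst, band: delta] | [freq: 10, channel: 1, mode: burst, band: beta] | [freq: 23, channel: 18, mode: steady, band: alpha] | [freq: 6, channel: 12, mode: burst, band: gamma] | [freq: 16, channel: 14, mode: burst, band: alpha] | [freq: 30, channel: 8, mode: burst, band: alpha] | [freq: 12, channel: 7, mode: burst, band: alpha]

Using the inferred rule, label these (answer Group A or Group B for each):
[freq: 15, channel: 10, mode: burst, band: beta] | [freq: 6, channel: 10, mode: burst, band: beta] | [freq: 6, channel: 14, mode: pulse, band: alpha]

Group B, Group B, Group A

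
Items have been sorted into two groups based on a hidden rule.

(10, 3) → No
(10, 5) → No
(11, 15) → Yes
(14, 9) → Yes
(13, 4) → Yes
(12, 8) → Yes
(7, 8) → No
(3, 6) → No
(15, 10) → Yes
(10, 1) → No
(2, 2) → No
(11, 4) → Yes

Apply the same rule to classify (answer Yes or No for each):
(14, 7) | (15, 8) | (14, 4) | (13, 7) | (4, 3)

Yes, Yes, Yes, Yes, No

The simplest hypothesis consistent with all the labels is: first ≥ 11.
(14, 7): first 14, passes → Yes.
(15, 8): first 15, passes → Yes.
(14, 4): first 14, passes → Yes.
(13, 7): first 13, passes → Yes.
(4, 3): first 4, doesn't qualify → No.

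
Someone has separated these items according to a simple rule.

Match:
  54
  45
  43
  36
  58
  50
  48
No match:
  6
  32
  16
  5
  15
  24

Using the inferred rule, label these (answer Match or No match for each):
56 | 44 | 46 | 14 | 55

Match, Match, Match, No match, Match

The distinguishing property — at least 36 — holds for all the 'Match' cases and none of the 'No match' cases.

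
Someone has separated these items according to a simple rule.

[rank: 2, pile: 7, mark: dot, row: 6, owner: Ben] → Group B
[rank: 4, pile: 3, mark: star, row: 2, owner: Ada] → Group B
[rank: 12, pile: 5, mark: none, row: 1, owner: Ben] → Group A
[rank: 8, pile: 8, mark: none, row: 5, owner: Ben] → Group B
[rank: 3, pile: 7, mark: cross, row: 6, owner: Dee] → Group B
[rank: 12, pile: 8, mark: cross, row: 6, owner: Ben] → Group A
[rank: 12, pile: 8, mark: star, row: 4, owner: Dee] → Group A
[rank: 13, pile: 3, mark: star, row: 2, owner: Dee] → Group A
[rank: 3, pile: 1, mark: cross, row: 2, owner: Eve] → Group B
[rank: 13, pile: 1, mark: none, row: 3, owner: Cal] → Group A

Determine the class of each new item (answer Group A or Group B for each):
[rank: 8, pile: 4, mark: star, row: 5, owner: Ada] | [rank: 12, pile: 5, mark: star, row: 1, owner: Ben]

The classifier is using: rank ≥ 12.
[rank: 8, pile: 4, mark: star, row: 5, owner: Ada] → rank = 8 → Group B.
[rank: 12, pile: 5, mark: star, row: 1, owner: Ben] → rank = 12 → Group A.

Group B, Group A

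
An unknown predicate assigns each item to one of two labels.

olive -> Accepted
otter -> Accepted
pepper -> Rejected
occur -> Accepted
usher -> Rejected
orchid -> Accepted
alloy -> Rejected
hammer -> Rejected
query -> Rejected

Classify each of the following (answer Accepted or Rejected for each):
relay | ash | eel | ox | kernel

The rule appears to be: starts with 'o'.
Rejected: relay, since starts with 'r'. Rejected: ash, since starts with 'a'. Rejected: eel, since starts with 'e'. Accepted: ox, since starts with 'o'. Rejected: kernel, since starts with 'k'.

Rejected, Rejected, Rejected, Accepted, Rejected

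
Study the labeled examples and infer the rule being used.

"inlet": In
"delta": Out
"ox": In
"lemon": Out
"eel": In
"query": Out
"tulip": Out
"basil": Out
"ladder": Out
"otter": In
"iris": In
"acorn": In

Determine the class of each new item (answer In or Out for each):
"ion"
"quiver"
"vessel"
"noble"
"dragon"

In, Out, Out, Out, Out

The rule appears to be: starts with a vowel.
"ion" — starts with 'i', hence In.
"quiver" — starts with 'q', hence Out.
"vessel" — starts with 'v', hence Out.
"noble" — starts with 'n', hence Out.
"dragon" — starts with 'd', hence Out.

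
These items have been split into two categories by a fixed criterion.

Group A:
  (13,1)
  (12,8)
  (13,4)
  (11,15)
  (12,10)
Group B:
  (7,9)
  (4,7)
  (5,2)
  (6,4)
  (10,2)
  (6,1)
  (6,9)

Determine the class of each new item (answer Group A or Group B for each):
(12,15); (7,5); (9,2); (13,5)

The pattern is that an item is 'Group A' exactly when: first ≥ 11.
Group A: (12,15), since first 12.
Group B: (7,5), since first 7.
Group B: (9,2), since first 9.
Group A: (13,5), since first 13.

Group A, Group B, Group B, Group A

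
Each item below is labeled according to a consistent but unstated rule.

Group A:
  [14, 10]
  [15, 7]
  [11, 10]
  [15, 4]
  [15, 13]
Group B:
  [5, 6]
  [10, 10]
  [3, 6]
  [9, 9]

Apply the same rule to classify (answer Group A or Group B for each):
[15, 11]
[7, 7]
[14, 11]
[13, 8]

Group A, Group B, Group A, Group A

Rule: first > second. This holds for each 'Group A' example and fails for each 'Group B' one.
[15, 11]: 15 > 11, meets the rule → Group A. [7, 7]: 7 = 7, lacks this property → Group B. [14, 11]: 14 > 11, meets the rule → Group A. [13, 8]: 13 > 8, meets the rule → Group A.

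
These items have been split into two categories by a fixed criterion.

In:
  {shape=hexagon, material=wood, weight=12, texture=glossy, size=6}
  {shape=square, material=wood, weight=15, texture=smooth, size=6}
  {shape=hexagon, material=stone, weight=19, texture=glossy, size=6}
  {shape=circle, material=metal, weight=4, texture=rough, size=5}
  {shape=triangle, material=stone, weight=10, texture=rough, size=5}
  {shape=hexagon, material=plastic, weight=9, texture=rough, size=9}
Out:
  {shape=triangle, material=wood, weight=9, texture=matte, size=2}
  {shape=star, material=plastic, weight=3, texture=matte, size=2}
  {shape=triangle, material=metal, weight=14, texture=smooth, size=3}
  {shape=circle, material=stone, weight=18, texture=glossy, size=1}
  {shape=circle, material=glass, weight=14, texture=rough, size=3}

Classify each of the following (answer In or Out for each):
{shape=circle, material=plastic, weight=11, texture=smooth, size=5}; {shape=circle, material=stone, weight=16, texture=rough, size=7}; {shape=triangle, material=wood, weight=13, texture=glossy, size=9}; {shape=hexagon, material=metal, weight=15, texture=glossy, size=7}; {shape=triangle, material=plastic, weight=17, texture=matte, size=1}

In, In, In, In, Out

The common property of the 'In' items is: size ≥ 5. No 'Out' item has it.
{shape=circle, material=plastic, weight=11, texture=smooth, size=5}: size = 5, checks out → In. {shape=circle, material=stone, weight=16, texture=rough, size=7}: size = 7, checks out → In. {shape=triangle, material=wood, weight=13, texture=glossy, size=9}: size = 9, checks out → In. {shape=hexagon, material=metal, weight=15, texture=glossy, size=7}: size = 7, checks out → In. {shape=triangle, material=plastic, weight=17, texture=matte, size=1}: size = 1, does not fit → Out.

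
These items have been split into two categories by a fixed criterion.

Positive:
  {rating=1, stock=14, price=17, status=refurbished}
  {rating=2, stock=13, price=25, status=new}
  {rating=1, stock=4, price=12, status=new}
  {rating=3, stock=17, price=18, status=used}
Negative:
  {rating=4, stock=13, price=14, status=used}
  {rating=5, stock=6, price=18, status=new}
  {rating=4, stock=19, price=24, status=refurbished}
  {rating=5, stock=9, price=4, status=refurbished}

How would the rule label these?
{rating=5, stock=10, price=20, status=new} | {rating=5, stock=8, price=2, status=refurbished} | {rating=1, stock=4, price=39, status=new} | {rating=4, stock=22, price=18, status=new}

Negative, Negative, Positive, Negative

The common property of the 'Positive' items is: rating ≤ 3. No 'Negative' item has it.
{rating=5, stock=10, price=20, status=new} — rating = 5, hence Negative.
{rating=5, stock=8, price=2, status=refurbished} — rating = 5, hence Negative.
{rating=1, stock=4, price=39, status=new} — rating = 1, hence Positive.
{rating=4, stock=22, price=18, status=new} — rating = 4, hence Negative.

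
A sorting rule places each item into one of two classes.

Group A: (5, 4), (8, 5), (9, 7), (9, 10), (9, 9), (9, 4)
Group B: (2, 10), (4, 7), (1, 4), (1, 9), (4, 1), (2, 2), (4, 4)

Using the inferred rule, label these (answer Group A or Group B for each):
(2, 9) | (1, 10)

All 'Group A' examples share one property — first ≥ 5 — and every 'Group B' example lacks it.
(2, 9) → first 2 → Group B. (1, 10) → first 1 → Group B.

Group B, Group B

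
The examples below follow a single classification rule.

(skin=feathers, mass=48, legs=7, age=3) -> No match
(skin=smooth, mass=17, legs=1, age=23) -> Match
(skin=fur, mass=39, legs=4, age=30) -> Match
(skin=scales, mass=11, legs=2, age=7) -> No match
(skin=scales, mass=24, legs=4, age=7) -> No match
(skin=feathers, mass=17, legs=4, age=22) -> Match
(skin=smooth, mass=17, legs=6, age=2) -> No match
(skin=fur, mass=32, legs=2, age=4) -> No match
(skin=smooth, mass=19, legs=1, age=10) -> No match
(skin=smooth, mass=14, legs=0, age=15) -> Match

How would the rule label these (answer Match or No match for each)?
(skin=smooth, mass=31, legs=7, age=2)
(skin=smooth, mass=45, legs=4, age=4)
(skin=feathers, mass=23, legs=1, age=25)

No match, No match, Match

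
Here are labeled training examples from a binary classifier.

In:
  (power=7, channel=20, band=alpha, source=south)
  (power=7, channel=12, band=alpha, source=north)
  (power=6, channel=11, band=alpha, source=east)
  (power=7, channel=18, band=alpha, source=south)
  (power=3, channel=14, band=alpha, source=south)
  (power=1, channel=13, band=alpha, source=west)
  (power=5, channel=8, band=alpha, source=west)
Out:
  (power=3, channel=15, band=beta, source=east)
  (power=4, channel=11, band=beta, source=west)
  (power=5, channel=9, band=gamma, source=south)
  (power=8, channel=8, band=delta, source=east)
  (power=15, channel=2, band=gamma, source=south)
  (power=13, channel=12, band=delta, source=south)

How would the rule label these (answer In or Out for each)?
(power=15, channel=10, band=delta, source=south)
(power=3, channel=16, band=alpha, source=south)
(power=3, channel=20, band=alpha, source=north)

Out, In, In

The distinguishing property — band is alpha — holds for all the 'In' cases and none of the 'Out' cases.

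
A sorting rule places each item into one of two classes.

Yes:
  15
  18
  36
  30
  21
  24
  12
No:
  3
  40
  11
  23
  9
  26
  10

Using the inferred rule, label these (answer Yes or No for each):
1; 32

No, No

The distinguishing property — multiple of 3 AND at least 10 — holds for all the 'Yes' cases and none of the 'No' cases.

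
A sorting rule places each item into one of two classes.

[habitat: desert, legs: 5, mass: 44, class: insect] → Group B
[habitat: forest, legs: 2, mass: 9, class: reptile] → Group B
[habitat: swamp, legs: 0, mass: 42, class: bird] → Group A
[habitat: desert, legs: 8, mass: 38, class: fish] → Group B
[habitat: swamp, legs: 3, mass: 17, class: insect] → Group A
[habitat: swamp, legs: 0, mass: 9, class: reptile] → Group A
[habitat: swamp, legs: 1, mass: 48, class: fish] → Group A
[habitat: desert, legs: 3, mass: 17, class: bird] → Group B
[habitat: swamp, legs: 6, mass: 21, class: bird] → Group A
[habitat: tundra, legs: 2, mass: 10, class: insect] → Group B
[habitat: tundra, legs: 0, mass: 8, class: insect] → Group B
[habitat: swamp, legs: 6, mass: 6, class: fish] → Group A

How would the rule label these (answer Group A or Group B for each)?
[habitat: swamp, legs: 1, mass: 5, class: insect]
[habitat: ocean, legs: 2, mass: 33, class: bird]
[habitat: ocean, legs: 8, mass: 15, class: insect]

Every 'Group A' example satisfies: habitat is swamp. None of the 'Group B' examples do.
[habitat: swamp, legs: 1, mass: 5, class: insect]: Group A (habitat is swamp). [habitat: ocean, legs: 2, mass: 33, class: bird]: Group B (habitat is ocean). [habitat: ocean, legs: 8, mass: 15, class: insect]: Group B (habitat is ocean).

Group A, Group B, Group B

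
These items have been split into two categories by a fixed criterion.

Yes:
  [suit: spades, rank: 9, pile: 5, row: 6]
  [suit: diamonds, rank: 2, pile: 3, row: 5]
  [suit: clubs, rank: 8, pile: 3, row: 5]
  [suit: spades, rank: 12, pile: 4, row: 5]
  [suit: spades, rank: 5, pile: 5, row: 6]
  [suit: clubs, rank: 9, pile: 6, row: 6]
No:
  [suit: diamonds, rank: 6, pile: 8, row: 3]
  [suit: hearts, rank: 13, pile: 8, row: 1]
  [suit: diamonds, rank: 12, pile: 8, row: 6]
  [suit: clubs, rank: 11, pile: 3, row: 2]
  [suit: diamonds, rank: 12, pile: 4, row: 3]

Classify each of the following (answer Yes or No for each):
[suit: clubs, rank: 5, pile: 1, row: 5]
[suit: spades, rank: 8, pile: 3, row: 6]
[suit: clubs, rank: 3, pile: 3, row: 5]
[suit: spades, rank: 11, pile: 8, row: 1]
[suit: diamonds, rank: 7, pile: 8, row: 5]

The simplest hypothesis consistent with all the labels is: row ≥ 5 AND pile ≤ 6.

Yes, Yes, Yes, No, No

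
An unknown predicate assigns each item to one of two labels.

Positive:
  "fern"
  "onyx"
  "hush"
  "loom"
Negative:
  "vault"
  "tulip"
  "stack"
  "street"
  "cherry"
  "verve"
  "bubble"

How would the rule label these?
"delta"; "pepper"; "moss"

Rule: length 4. This holds for each 'Positive' example and fails for each 'Negative' one.
"delta": length 5 — fails this test, so Negative. "pepper": length 6 — fails this test, so Negative. "moss": length 4 — matches, so Positive.

Negative, Negative, Positive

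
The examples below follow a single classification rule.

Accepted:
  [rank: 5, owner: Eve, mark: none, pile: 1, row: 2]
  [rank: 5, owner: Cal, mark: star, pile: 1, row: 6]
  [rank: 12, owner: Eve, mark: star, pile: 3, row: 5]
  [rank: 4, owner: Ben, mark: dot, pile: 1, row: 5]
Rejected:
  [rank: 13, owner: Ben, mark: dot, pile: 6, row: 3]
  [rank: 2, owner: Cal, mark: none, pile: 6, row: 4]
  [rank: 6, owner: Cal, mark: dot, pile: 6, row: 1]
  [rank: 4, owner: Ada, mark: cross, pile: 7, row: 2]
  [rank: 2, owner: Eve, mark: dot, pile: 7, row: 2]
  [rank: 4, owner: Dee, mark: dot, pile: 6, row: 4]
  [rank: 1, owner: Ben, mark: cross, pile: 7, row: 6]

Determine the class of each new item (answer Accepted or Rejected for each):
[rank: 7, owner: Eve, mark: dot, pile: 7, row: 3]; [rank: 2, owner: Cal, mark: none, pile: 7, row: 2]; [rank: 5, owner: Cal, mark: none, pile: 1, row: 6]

Rejected, Rejected, Accepted

The simplest hypothesis consistent with all the labels is: pile ≤ 3.
[rank: 7, owner: Eve, mark: dot, pile: 7, row: 3] — pile = 7, hence Rejected.
[rank: 2, owner: Cal, mark: none, pile: 7, row: 2] — pile = 7, hence Rejected.
[rank: 5, owner: Cal, mark: none, pile: 1, row: 6] — pile = 1, hence Accepted.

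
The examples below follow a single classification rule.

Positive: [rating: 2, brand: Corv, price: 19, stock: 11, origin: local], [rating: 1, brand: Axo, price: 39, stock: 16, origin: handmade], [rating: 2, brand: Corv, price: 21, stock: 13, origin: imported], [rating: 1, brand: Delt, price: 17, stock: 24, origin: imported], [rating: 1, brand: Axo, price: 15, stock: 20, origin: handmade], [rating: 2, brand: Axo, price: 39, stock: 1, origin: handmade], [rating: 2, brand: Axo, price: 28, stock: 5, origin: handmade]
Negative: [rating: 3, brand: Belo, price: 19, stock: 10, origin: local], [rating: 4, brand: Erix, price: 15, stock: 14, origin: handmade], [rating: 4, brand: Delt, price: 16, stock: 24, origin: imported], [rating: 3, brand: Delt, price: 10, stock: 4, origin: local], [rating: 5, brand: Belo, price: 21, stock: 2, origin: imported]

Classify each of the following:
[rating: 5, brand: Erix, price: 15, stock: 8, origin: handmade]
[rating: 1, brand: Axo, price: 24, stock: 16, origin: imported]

Negative, Positive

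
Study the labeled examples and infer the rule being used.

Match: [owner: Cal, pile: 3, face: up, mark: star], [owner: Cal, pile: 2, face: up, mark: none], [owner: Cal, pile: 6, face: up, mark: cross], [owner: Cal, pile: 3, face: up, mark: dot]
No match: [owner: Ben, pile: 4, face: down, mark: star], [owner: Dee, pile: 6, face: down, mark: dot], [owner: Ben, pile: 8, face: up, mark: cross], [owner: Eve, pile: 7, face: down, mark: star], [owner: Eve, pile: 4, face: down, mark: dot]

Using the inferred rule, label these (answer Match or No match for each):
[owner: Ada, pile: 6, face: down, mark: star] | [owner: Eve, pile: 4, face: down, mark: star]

No match, No match

Rule: owner is Cal. This holds for each 'Match' example and fails for each 'No match' one.
[owner: Ada, pile: 6, face: down, mark: star] → owner is Ada → No match.
[owner: Eve, pile: 4, face: down, mark: star] → owner is Eve → No match.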